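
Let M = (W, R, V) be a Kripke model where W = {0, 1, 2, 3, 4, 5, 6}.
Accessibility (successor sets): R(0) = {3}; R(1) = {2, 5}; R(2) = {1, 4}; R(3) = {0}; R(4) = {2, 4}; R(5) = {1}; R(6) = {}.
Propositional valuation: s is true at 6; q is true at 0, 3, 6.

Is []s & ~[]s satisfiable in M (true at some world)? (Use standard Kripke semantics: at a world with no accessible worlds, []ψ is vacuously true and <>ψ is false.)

Let φ = []s & ~[]s. Evaluate φ at each world:
  0 (successors {3}): φ is false.
  1 (successors {2, 5}): φ is false.
  2 (successors {1, 4}): φ is false.
  3 (successors {0}): φ is false.
  4 (successors {2, 4}): φ is false.
  5 (successors {1}): φ is false.
  6 (successors ∅): φ is false.
For instance, at 0:
  At 0: []s is false, ~[]s is true, so []s & ~[]s is false.
    At 0: []s requires s at every successor {3}.
      s fails at 3, so []s is false at 0.
    At 0: []s is false, so ~[]s is true.
      At 0: []s requires s at every successor {3}.
        s fails at 3, so []s is false at 0.

No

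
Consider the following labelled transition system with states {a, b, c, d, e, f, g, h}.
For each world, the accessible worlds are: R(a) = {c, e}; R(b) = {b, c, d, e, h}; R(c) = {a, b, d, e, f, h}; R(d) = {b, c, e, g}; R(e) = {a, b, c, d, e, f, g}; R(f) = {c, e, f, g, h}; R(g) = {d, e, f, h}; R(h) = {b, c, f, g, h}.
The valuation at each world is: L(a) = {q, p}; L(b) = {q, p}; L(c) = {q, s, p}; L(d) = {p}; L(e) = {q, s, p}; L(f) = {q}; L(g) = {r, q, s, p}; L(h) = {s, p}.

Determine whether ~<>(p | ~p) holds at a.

No

At a: <>(p | ~p) is true, so ~<>(p | ~p) is false.
  At a: <>(p | ~p) requires p | ~p at some successor in {c, e}.
    p | ~p holds at c, so <>(p | ~p) is true at a.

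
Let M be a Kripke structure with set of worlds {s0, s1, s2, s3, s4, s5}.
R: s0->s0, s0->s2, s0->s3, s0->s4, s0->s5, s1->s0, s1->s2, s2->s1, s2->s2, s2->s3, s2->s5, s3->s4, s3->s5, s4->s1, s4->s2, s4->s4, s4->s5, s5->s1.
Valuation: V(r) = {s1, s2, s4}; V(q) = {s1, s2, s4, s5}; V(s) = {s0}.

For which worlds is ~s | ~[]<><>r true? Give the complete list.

Let φ = ~s | ~[]<><>r. Evaluate φ at each world:
  s0 (successors {s0, s2, s3, s4, s5}): φ is false.
  s1 (successors {s0, s2}): φ is true.
  s2 (successors {s1, s2, s3, s5}): φ is true.
  s3 (successors {s4, s5}): φ is true.
  s4 (successors {s1, s2, s4, s5}): φ is true.
  s5 (successors {s1}): φ is true.
For instance, at s5:
  At s5: ~s is true, ~[]<><>r is false, so ~s | ~[]<><>r is true.
    At s5: []<><>r is true, so ~[]<><>r is false.
      At s5: []<><>r requires <><>r at every successor {s1}.
        At s1: <><>r is true.
      So []<><>r is true at s5.
Satisfying worlds: {s1, s2, s3, s4, s5}

s1, s2, s3, s4, s5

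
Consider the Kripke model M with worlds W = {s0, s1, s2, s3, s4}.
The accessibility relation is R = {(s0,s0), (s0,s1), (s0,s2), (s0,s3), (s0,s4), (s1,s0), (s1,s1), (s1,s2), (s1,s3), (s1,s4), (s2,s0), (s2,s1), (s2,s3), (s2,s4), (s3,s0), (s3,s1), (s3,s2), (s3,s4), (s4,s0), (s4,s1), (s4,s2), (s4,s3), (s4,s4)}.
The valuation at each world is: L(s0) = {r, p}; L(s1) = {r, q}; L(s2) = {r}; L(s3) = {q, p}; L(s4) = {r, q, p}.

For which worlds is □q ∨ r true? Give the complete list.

Let φ = □q ∨ r. Evaluate φ at each world:
  s0 (successors {s0, s1, s2, s3, s4}): φ is true.
  s1 (successors {s0, s1, s2, s3, s4}): φ is true.
  s2 (successors {s0, s1, s3, s4}): φ is true.
  s3 (successors {s0, s1, s2, s4}): φ is false.
  s4 (successors {s0, s1, s2, s3, s4}): φ is true.
For instance, at s0:
  At s0: □q is false, r is true, so □q ∨ r is true.
    At s0: □q requires q at every successor {s0, s1, s2, s3, s4}.
      q fails at s0, so □q is false at s0.
Satisfying worlds: {s0, s1, s2, s4}

s0, s1, s2, s4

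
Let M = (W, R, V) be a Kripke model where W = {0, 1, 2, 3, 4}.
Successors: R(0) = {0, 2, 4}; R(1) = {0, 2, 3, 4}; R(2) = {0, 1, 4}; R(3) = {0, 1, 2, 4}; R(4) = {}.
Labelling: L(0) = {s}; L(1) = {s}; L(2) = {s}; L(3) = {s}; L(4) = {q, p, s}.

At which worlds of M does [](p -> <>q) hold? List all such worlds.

4

Let φ = [](p -> <>q). Evaluate φ at each world:
  0 (successors {0, 2, 4}): φ is false.
  1 (successors {0, 2, 3, 4}): φ is false.
  2 (successors {0, 1, 4}): φ is false.
  3 (successors {0, 1, 2, 4}): φ is false.
  4 (successors ∅): φ is true.
For instance, at 1:
  At 1: [](p -> <>q) requires p -> <>q at every successor {0, 2, 3, 4}.
    p -> <>q fails at 4, so [](p -> <>q) is false at 1.
      At 4: p is true, <>q is false, so p -> <>q is false.
Satisfying worlds: {4}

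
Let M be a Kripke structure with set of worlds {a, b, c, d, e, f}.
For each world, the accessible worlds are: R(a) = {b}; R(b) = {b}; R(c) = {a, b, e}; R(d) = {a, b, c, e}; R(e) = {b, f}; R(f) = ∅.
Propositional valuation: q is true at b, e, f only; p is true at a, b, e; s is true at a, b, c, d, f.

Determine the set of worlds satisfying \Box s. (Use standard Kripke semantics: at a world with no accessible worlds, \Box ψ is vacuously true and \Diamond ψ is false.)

Recall that \Box ψ holds at a world iff ψ holds at every accessible world, and \Diamond ψ holds iff ψ holds at some accessible world.
Let φ = \Box s. Evaluate φ at each world:
  a (successors {b}): φ is true.
  b (successors {b}): φ is true.
  c (successors {a, b, e}): φ is false.
  d (successors {a, b, c, e}): φ is false.
  e (successors {b, f}): φ is true.
  f (successors ∅): φ is true.
For instance, at a:
  At a: \Box s requires s at every successor {b}.
    At b: s is true.
  So \Box s is true at a.
Satisfying worlds: {a, b, e, f}

a, b, e, f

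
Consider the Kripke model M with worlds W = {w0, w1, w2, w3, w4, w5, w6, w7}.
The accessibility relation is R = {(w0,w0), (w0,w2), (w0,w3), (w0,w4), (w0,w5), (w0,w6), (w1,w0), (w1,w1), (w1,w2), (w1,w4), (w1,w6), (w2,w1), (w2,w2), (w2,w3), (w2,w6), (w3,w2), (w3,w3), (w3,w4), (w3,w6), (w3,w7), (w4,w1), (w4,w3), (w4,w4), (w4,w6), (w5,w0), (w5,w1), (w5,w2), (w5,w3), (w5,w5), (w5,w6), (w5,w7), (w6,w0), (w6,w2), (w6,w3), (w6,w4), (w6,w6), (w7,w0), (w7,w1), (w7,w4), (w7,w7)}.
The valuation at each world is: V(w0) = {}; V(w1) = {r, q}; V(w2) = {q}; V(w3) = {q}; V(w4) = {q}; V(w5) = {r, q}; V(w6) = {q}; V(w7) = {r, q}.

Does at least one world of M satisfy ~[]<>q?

No

Let φ = ~[]<>q. Evaluate φ at each world:
  w0 (successors {w0, w2, w3, w4, w5, w6}): φ is false.
  w1 (successors {w0, w1, w2, w4, w6}): φ is false.
  w2 (successors {w1, w2, w3, w6}): φ is false.
  w3 (successors {w2, w3, w4, w6, w7}): φ is false.
  w4 (successors {w1, w3, w4, w6}): φ is false.
  w5 (successors {w0, w1, w2, w3, w5, w6, w7}): φ is false.
  w6 (successors {w0, w2, w3, w4, w6}): φ is false.
  w7 (successors {w0, w1, w4, w7}): φ is false.
For instance, at w7:
  At w7: []<>q is true, so ~[]<>q is false.
    At w7: []<>q requires <>q at every successor {w0, w1, w4, w7}.
      At w0: <>q is true.
      At w1: <>q is true.
      At w4: <>q is true.
      At w7: <>q is true.
    So []<>q is true at w7.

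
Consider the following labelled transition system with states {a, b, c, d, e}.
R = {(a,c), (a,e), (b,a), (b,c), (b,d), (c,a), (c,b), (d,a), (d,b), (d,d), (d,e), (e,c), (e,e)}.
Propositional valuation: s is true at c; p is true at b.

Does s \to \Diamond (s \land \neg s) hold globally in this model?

No

Let φ = s \to \Diamond (s \land \neg s). Evaluate φ at each world:
  a (successors {c, e}): φ is true.
  b (successors {a, c, d}): φ is true.
  c (successors {a, b}): φ is false.
  d (successors {a, b, d, e}): φ is true.
  e (successors {c, e}): φ is true.
Detail at c (counterexample):
  At c: s is true, \Diamond (s \land \neg s) is false, so s \to \Diamond (s \land \neg s) is false.
    At c: \Diamond (s \land \neg s) requires s \land \neg s at some successor in {a, b}.
      At a: s \land \neg s is false.
      At b: s \land \neg s is false.
    So \Diamond (s \land \neg s) is false at c.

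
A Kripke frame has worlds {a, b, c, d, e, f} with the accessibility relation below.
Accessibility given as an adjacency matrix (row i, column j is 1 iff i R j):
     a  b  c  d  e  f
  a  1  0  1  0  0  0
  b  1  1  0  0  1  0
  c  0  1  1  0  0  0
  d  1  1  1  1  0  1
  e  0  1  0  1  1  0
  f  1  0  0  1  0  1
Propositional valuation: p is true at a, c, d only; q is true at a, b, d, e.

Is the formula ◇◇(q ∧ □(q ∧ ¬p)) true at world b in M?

No

At b: ◇◇(q ∧ □(q ∧ ¬p)) requires ◇(q ∧ □(q ∧ ¬p)) at some successor in {a, b, e}.
  At a: ◇(q ∧ □(q ∧ ¬p)) is false.
  At b: ◇(q ∧ □(q ∧ ¬p)) is false.
  At e: ◇(q ∧ □(q ∧ ¬p)) is false.
So ◇◇(q ∧ □(q ∧ ¬p)) is false at b.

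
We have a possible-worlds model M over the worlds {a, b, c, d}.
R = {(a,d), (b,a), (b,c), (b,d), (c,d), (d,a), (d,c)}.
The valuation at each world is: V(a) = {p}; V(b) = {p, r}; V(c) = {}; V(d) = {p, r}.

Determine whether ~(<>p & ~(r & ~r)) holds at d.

Recall that <>ψ holds at a world iff ψ holds at some accessible world.
At d: <>p & ~(r & ~r) is true, so ~(<>p & ~(r & ~r)) is false.
  At d: <>p is true, ~(r & ~r) is true, so <>p & ~(r & ~r) is true.
    At d: <>p requires p at some successor in {a, c}.
      p holds at a, so <>p is true at d.

No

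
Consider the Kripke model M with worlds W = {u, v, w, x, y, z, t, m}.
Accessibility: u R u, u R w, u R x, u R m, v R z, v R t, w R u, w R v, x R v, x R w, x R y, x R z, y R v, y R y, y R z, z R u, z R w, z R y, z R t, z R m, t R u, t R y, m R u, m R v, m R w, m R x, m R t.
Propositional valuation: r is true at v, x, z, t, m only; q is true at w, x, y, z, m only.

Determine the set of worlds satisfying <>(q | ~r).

u, v, w, x, y, z, t, m

Recall that <>ψ holds at a world iff ψ holds at some accessible world.
Let φ = <>(q | ~r). Evaluate φ at each world:
  u (successors {u, w, x, m}): φ is true.
  v (successors {z, t}): φ is true.
  w (successors {u, v}): φ is true.
  x (successors {v, w, y, z}): φ is true.
  y (successors {v, y, z}): φ is true.
  z (successors {u, w, y, t, m}): φ is true.
  t (successors {u, y}): φ is true.
  m (successors {u, v, w, x, t}): φ is true.
For instance, at x:
  At x: <>(q | ~r) requires q | ~r at some successor in {v, w, y, z}.
    q | ~r holds at w, so <>(q | ~r) is true at x.
Satisfying worlds: {u, v, w, x, y, z, t, m}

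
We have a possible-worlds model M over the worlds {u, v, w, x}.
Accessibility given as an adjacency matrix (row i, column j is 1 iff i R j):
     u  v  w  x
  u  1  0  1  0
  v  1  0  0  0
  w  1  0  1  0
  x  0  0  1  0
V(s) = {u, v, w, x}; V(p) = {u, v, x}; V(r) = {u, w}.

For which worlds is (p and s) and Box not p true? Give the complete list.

x

Let φ = (p and s) and Box not p. Evaluate φ at each world:
  u (successors {u, w}): φ is false.
  v (successors {u}): φ is false.
  w (successors {u, w}): φ is false.
  x (successors {w}): φ is true.
For instance, at v:
  At v: p and s is true, Box not p is false, so (p and s) and Box not p is false.
    At v: Box not p requires not p at every successor {u}.
      not p fails at u, so Box not p is false at v.
Satisfying worlds: {x}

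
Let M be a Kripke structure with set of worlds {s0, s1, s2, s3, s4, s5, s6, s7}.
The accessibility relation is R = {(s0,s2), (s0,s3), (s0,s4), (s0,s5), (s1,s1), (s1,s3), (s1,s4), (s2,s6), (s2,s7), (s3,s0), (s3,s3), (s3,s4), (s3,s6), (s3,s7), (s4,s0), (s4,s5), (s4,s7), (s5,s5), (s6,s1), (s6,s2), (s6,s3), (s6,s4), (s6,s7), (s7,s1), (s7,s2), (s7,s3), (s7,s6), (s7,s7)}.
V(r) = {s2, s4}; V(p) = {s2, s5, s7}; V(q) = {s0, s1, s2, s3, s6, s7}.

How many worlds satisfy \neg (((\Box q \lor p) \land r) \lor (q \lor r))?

1

Let φ = \neg (((\Box q \lor p) \land r) \lor (q \lor r)). Evaluate φ at each world:
  s0 (successors {s2, s3, s4, s5}): φ is false.
  s1 (successors {s1, s3, s4}): φ is false.
  s2 (successors {s6, s7}): φ is false.
  s3 (successors {s0, s3, s4, s6, s7}): φ is false.
  s4 (successors {s0, s5, s7}): φ is false.
  s5 (successors {s5}): φ is true.
  s6 (successors {s1, s2, s3, s4, s7}): φ is false.
  s7 (successors {s1, s2, s3, s6, s7}): φ is false.
For instance, at s2:
  At s2: ((\Box q \lor p) \land r) \lor (q \lor r) is true, so \neg (((\Box q \lor p) \land r) \lor (q \lor r)) is false.
    At s2: (\Box q \lor p) \land r is true, q \lor r is true, so ((\Box q \lor p) \land r) \lor (q \lor r) is true.
      At s2: \Box q \lor p is true, r is true, so (\Box q \lor p) \land r is true.
Satisfying worlds: {s5}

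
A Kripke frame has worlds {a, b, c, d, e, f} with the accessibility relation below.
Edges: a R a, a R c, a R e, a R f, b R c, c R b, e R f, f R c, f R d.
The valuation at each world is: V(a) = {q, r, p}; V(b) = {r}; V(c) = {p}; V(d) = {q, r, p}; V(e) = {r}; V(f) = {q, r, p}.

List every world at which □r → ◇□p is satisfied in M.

Recall that □ψ holds at a world iff ψ holds at every accessible world, and ◇ψ holds iff ψ holds at some accessible world.
Let φ = □r → ◇□p. Evaluate φ at each world:
  a (successors {a, c, e, f}): φ is true.
  b (successors {c}): φ is true.
  c (successors {b}): φ is true.
  d (successors ∅): φ is false.
  e (successors {f}): φ is true.
  f (successors {c, d}): φ is true.
For instance, at a:
  At a: □r is false, ◇□p is true, so □r → ◇□p is true.
    At a: □r requires r at every successor {a, c, e, f}.
      r fails at c, so □r is false at a.
    At a: ◇□p requires □p at some successor in {a, c, e, f}.
      □p holds at e, so ◇□p is true at a.
Satisfying worlds: {a, b, c, e, f}

a, b, c, e, f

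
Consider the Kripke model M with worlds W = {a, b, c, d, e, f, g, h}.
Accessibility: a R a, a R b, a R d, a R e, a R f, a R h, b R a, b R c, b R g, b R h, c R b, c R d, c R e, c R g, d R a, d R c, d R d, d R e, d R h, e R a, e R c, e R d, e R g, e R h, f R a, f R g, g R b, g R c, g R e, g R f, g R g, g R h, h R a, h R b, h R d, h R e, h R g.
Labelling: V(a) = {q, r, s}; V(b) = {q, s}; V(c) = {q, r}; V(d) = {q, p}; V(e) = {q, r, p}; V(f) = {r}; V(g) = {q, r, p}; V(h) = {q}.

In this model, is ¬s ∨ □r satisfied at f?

At f: ¬s is true, □r is true, so ¬s ∨ □r is true.
  At f: □r requires r at every successor {a, g}.
    At a: r is true.
    At g: r is true.
  So □r is true at f.

Yes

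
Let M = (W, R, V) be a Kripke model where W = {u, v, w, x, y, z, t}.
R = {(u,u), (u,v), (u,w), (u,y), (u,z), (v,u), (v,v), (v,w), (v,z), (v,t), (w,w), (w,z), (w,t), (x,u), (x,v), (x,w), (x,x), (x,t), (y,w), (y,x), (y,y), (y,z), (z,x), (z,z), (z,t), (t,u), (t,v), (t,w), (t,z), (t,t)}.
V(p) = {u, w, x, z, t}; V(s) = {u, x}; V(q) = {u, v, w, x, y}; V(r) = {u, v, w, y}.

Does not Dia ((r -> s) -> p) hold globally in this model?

No

Recall that Dia ψ holds at a world iff ψ holds at some accessible world.
Let φ = not Dia ((r -> s) -> p). Evaluate φ at each world:
  u (successors {u, v, w, y, z}): φ is false.
  v (successors {u, v, w, z, t}): φ is false.
  w (successors {w, z, t}): φ is false.
  x (successors {u, v, w, x, t}): φ is false.
  y (successors {w, x, y, z}): φ is false.
  z (successors {x, z, t}): φ is false.
  t (successors {u, v, w, z, t}): φ is false.
Detail at u (counterexample):
  At u: Dia ((r -> s) -> p) is true, so not Dia ((r -> s) -> p) is false.
    At u: Dia ((r -> s) -> p) requires (r -> s) -> p at some successor in {u, v, w, y, z}.
      (r -> s) -> p holds at u, so Dia ((r -> s) -> p) is true at u.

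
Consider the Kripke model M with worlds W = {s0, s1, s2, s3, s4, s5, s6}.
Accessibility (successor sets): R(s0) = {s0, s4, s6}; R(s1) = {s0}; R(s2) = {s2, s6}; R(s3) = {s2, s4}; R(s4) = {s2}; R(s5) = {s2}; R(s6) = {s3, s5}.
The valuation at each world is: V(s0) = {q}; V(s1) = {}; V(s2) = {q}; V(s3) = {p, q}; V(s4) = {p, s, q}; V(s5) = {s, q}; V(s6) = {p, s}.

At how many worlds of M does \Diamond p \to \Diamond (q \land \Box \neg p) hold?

Let φ = \Diamond p \to \Diamond (q \land \Box \neg p). Evaluate φ at each world:
  s0 (successors {s0, s4, s6}): φ is true.
  s1 (successors {s0}): φ is true.
  s2 (successors {s2, s6}): φ is false.
  s3 (successors {s2, s4}): φ is true.
  s4 (successors {s2}): φ is true.
  s5 (successors {s2}): φ is true.
  s6 (successors {s3, s5}): φ is true.
For instance, at s4:
  At s4: \Diamond p is false, \Diamond (q \land \Box \neg p) is false, so \Diamond p \to \Diamond (q \land \Box \neg p) is true.
    At s4: \Diamond p requires p at some successor in {s2}.
      At s2: p is false.
    So \Diamond p is false at s4.
    At s4: \Diamond (q \land \Box \neg p) requires q \land \Box \neg p at some successor in {s2}.
      At s2: q \land \Box \neg p is false.
    So \Diamond (q \land \Box \neg p) is false at s4.
Satisfying worlds: {s0, s1, s3, s4, s5, s6}

6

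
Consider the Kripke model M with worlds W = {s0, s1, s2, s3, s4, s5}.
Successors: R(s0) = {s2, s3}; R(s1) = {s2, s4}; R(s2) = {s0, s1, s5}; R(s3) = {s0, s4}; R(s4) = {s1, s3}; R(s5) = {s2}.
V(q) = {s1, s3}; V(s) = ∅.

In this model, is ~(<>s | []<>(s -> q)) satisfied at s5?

No

Recall that []ψ holds at a world iff ψ holds at every accessible world, and <>ψ holds iff ψ holds at some accessible world.
At s5: <>s | []<>(s -> q) is true, so ~(<>s | []<>(s -> q)) is false.
  At s5: <>s is false, []<>(s -> q) is true, so <>s | []<>(s -> q) is true.
    At s5: <>s requires s at some successor in {s2}.
      At s2: s is false.
    So <>s is false at s5.
    At s5: []<>(s -> q) requires <>(s -> q) at every successor {s2}.
      At s2: <>(s -> q) is true.
    So []<>(s -> q) is true at s5.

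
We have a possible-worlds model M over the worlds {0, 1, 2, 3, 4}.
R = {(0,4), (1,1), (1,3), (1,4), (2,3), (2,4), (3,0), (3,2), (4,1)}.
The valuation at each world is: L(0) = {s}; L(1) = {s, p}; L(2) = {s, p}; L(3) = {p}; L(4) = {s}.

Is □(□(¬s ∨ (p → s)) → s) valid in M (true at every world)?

Recall that □ψ holds at a world iff ψ holds at every accessible world, and ◇ψ holds iff ψ holds at some accessible world.
Let φ = □(□(¬s ∨ (p → s)) → s). Evaluate φ at each world:
  0 (successors {4}): φ is true.
  1 (successors {1, 3, 4}): φ is false.
  2 (successors {3, 4}): φ is false.
  3 (successors {0, 2}): φ is true.
  4 (successors {1}): φ is true.
Detail at 1 (counterexample):
  At 1: □(□(¬s ∨ (p → s)) → s) requires □(¬s ∨ (p → s)) → s at every successor {1, 3, 4}.
    □(¬s ∨ (p → s)) → s fails at 3, so □(□(¬s ∨ (p → s)) → s) is false at 1.
      At 3: □(¬s ∨ (p → s)) is true, s is false, so □(¬s ∨ (p → s)) → s is false.

No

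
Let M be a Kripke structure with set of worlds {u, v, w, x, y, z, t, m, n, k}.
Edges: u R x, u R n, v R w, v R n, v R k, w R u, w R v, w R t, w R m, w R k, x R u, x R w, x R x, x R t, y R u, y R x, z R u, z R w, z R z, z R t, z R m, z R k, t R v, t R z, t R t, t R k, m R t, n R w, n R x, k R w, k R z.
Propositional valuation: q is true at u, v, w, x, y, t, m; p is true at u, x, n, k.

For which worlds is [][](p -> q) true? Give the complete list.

u

Let φ = [][](p -> q). Evaluate φ at each world:
  u (successors {x, n}): φ is true.
  v (successors {w, n, k}): φ is false.
  w (successors {u, v, t, m, k}): φ is false.
  x (successors {u, w, x, t}): φ is false.
  y (successors {u, x}): φ is false.
  z (successors {u, w, z, t, m, k}): φ is false.
  t (successors {v, z, t, k}): φ is false.
  m (successors {t}): φ is false.
  n (successors {w, x}): φ is false.
  k (successors {w, z}): φ is false.
For instance, at y:
  At y: [][](p -> q) requires [](p -> q) at every successor {u, x}.
    [](p -> q) fails at u, so [][](p -> q) is false at y.
      At u: [](p -> q) requires p -> q at every successor {x, n}.
        p -> q fails at n, so [](p -> q) is false at u.
Satisfying worlds: {u}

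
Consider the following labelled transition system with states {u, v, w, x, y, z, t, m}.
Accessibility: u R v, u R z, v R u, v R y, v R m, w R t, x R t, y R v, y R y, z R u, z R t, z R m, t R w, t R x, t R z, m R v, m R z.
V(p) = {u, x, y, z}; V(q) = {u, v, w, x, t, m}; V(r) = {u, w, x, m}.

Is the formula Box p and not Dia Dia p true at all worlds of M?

No

Let φ = Box p and not Dia Dia p. Evaluate φ at each world:
  u (successors {v, z}): φ is false.
  v (successors {u, y, m}): φ is false.
  w (successors {t}): φ is false.
  x (successors {t}): φ is false.
  y (successors {v, y}): φ is false.
  z (successors {u, t, m}): φ is false.
  t (successors {w, x, z}): φ is false.
  m (successors {v, z}): φ is false.
Detail at u (counterexample):
  At u: Box p is false, not Dia Dia p is false, so Box p and not Dia Dia p is false.
    At u: Box p requires p at every successor {v, z}.
      p fails at v, so Box p is false at u.
    At u: Dia Dia p is true, so not Dia Dia p is false.
      At u: Dia Dia p requires Dia p at some successor in {v, z}.
        Dia p holds at v, so Dia Dia p is true at u.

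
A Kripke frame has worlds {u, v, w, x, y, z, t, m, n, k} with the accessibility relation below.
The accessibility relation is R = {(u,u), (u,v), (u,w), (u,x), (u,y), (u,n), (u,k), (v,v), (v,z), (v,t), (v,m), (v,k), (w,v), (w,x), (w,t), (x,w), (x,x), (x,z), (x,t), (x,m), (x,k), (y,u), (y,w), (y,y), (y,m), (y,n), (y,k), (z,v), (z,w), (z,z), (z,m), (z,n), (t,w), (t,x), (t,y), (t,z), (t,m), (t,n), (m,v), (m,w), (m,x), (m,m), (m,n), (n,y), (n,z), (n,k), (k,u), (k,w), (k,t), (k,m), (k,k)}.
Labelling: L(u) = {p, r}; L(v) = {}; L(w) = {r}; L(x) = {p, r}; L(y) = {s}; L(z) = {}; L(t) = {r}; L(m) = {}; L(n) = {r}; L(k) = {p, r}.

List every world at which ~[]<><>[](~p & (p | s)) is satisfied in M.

u, v, w, x, y, z, t, m, n, k

Recall that []ψ holds at a world iff ψ holds at every accessible world, and <>ψ holds iff ψ holds at some accessible world.
Let φ = ~[]<><>[](~p & (p | s)). Evaluate φ at each world:
  u (successors {u, v, w, x, y, n, k}): φ is true.
  v (successors {v, z, t, m, k}): φ is true.
  w (successors {v, x, t}): φ is true.
  x (successors {w, x, z, t, m, k}): φ is true.
  y (successors {u, w, y, m, n, k}): φ is true.
  z (successors {v, w, z, m, n}): φ is true.
  t (successors {w, x, y, z, m, n}): φ is true.
  m (successors {v, w, x, m, n}): φ is true.
  n (successors {y, z, k}): φ is true.
  k (successors {u, w, t, m, k}): φ is true.
For instance, at k:
  At k: []<><>[](~p & (p | s)) is false, so ~[]<><>[](~p & (p | s)) is true.
    At k: []<><>[](~p & (p | s)) requires <><>[](~p & (p | s)) at every successor {u, w, t, m, k}.
      <><>[](~p & (p | s)) fails at u, so []<><>[](~p & (p | s)) is false at k.
Satisfying worlds: {u, v, w, x, y, z, t, m, n, k}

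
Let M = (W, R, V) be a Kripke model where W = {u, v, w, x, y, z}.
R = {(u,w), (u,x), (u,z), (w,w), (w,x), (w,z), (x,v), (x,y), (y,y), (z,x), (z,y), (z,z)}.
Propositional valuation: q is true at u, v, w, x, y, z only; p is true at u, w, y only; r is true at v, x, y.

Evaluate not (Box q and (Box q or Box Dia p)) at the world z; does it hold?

No

At z: Box q and (Box q or Box Dia p) is true, so not (Box q and (Box q or Box Dia p)) is false.
  At z: Box q is true, Box q or Box Dia p is true, so Box q and (Box q or Box Dia p) is true.
    At z: Box q requires q at every successor {x, y, z}.
      At x: q is true.
      At y: q is true.
      At z: q is true.
    So Box q is true at z.
    At z: Box q is true, Box Dia p is true, so Box q or Box Dia p is true.
      At z: Box q requires q at every successor {x, y, z}.
        At x: q is true.
        At y: q is true.
        At z: q is true.
      So Box q is true at z.
      At z: Box Dia p requires Dia p at every successor {x, y, z}.
        At x: Dia p is true.
        At y: Dia p is true.
        At z: Dia p is true.
      So Box Dia p is true at z.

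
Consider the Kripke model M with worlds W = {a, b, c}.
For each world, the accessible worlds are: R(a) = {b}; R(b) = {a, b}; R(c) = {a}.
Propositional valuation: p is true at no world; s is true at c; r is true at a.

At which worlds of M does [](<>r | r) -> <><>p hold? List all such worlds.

none

Let φ = [](<>r | r) -> <><>p. Evaluate φ at each world:
  a (successors {b}): φ is false.
  b (successors {a, b}): φ is false.
  c (successors {a}): φ is false.
For instance, at b:
  At b: [](<>r | r) is true, <><>p is false, so [](<>r | r) -> <><>p is false.
    At b: [](<>r | r) requires <>r | r at every successor {a, b}.
      At a: <>r | r is true.
      At b: <>r | r is true.
    So [](<>r | r) is true at b.
    At b: <><>p requires <>p at some successor in {a, b}.
      At a: <>p is false.
      At b: <>p is false.
    So <><>p is false at b.
Satisfying worlds: none.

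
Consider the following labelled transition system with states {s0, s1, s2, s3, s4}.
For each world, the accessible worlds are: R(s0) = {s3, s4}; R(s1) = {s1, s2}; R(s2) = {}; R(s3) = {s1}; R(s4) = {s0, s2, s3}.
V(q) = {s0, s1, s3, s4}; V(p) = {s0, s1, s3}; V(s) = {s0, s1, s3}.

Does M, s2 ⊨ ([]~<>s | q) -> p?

No

At s2: []~<>s | q is true, p is false, so ([]~<>s | q) -> p is false.
  At s2: []~<>s is true, q is false, so []~<>s | q is true.
    At s2: no accessible worlds, so []~<>s holds vacuously.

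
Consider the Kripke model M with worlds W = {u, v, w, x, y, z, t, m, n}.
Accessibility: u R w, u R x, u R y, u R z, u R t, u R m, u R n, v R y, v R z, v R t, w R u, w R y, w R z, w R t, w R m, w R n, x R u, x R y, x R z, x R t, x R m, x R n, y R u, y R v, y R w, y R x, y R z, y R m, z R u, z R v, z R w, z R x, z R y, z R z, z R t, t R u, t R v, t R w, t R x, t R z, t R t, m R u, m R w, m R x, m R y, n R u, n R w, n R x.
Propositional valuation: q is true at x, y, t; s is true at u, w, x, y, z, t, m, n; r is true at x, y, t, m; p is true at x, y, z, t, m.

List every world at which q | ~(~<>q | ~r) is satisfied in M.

x, y, t, m

Let φ = q | ~(~<>q | ~r). Evaluate φ at each world:
  u (successors {w, x, y, z, t, m, n}): φ is false.
  v (successors {y, z, t}): φ is false.
  w (successors {u, y, z, t, m, n}): φ is false.
  x (successors {u, y, z, t, m, n}): φ is true.
  y (successors {u, v, w, x, z, m}): φ is true.
  z (successors {u, v, w, x, y, z, t}): φ is false.
  t (successors {u, v, w, x, z, t}): φ is true.
  m (successors {u, w, x, y}): φ is true.
  n (successors {u, w, x}): φ is false.
For instance, at v:
  At v: q is false, ~(~<>q | ~r) is false, so q | ~(~<>q | ~r) is false.
    At v: ~<>q | ~r is true, so ~(~<>q | ~r) is false.
      At v: ~<>q is false, ~r is true, so ~<>q | ~r is true.
Satisfying worlds: {x, y, t, m}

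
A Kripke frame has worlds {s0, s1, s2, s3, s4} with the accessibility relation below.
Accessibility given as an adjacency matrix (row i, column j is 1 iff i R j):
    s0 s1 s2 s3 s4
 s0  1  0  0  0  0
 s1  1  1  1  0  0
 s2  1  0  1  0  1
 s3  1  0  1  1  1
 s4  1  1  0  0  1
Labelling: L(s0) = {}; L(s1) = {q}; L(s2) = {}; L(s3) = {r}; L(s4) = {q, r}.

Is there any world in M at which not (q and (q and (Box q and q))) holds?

Let φ = not (q and (q and (Box q and q))). Evaluate φ at each world:
  s0 (successors {s0}): φ is true.
  s1 (successors {s0, s1, s2}): φ is true.
  s2 (successors {s0, s2, s4}): φ is true.
  s3 (successors {s0, s2, s3, s4}): φ is true.
  s4 (successors {s0, s1, s4}): φ is true.
Detail at s0 (witness):
  At s0: q and (q and (Box q and q)) is false, so not (q and (q and (Box q and q))) is true.
    At s0: q is false, q and (Box q and q) is false, so q and (q and (Box q and q)) is false.
      At s0: q is false, Box q and q is false, so q and (Box q and q) is false.

Yes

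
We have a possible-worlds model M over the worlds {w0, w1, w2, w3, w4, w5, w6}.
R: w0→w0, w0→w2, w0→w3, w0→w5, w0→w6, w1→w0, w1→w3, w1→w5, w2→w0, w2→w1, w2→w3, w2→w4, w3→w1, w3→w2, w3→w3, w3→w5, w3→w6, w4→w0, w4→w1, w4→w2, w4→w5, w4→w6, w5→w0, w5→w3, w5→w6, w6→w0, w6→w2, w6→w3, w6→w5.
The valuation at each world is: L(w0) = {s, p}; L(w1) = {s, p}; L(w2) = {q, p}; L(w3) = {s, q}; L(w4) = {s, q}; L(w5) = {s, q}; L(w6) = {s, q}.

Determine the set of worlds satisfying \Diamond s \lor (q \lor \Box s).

Recall that \Box ψ holds at a world iff ψ holds at every accessible world, and \Diamond ψ holds iff ψ holds at some accessible world.
Let φ = \Diamond s \lor (q \lor \Box s). Evaluate φ at each world:
  w0 (successors {w0, w2, w3, w5, w6}): φ is true.
  w1 (successors {w0, w3, w5}): φ is true.
  w2 (successors {w0, w1, w3, w4}): φ is true.
  w3 (successors {w1, w2, w3, w5, w6}): φ is true.
  w4 (successors {w0, w1, w2, w5, w6}): φ is true.
  w5 (successors {w0, w3, w6}): φ is true.
  w6 (successors {w0, w2, w3, w5}): φ is true.
For instance, at w4:
  At w4: \Diamond s is true, q \lor \Box s is true, so \Diamond s \lor (q \lor \Box s) is true.
    At w4: \Diamond s requires s at some successor in {w0, w1, w2, w5, w6}.
      s holds at w0, so \Diamond s is true at w4.
    At w4: q is true, \Box s is false, so q \lor \Box s is true.
      At w4: \Box s requires s at every successor {w0, w1, w2, w5, w6}.
        s fails at w2, so \Box s is false at w4.
Satisfying worlds: {w0, w1, w2, w3, w4, w5, w6}

w0, w1, w2, w3, w4, w5, w6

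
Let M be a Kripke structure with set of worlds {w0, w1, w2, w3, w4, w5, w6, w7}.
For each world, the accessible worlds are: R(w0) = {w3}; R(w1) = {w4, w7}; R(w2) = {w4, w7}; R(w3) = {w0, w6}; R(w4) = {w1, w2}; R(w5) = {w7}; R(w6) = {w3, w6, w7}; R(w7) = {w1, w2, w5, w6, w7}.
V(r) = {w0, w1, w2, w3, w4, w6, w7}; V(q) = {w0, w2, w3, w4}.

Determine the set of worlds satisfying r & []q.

w0

Let φ = r & []q. Evaluate φ at each world:
  w0 (successors {w3}): φ is true.
  w1 (successors {w4, w7}): φ is false.
  w2 (successors {w4, w7}): φ is false.
  w3 (successors {w0, w6}): φ is false.
  w4 (successors {w1, w2}): φ is false.
  w5 (successors {w7}): φ is false.
  w6 (successors {w3, w6, w7}): φ is false.
  w7 (successors {w1, w2, w5, w6, w7}): φ is false.
For instance, at w3:
  At w3: r is true, []q is false, so r & []q is false.
    At w3: []q requires q at every successor {w0, w6}.
      q fails at w6, so []q is false at w3.
Satisfying worlds: {w0}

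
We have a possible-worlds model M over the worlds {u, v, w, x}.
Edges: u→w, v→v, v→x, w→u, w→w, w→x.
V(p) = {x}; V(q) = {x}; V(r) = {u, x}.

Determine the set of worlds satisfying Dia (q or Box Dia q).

Let φ = Dia (q or Box Dia q). Evaluate φ at each world:
  u (successors {w}): φ is false.
  v (successors {v, x}): φ is true.
  w (successors {u, w, x}): φ is true.
  x (successors ∅): φ is false.
For instance, at w:
  At w: Dia (q or Box Dia q) requires q or Box Dia q at some successor in {u, w, x}.
    q or Box Dia q holds at u, so Dia (q or Box Dia q) is true at w.
      At u: q is false, Box Dia q is true, so q or Box Dia q is true.
Satisfying worlds: {v, w}

v, w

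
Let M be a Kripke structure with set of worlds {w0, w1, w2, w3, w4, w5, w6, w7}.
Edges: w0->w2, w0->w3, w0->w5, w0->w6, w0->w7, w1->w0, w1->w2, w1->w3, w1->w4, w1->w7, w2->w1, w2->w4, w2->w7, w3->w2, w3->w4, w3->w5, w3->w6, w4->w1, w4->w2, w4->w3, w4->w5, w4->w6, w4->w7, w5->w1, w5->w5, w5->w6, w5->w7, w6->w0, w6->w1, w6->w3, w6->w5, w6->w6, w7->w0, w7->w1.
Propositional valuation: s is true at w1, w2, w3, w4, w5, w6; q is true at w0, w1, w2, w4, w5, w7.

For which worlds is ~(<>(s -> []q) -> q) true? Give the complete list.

w3, w6

Recall that []ψ holds at a world iff ψ holds at every accessible world, and <>ψ holds iff ψ holds at some accessible world.
Let φ = ~(<>(s -> []q) -> q). Evaluate φ at each world:
  w0 (successors {w2, w3, w5, w6, w7}): φ is false.
  w1 (successors {w0, w2, w3, w4, w7}): φ is false.
  w2 (successors {w1, w4, w7}): φ is false.
  w3 (successors {w2, w4, w5, w6}): φ is true.
  w4 (successors {w1, w2, w3, w5, w6, w7}): φ is false.
  w5 (successors {w1, w5, w6, w7}): φ is false.
  w6 (successors {w0, w1, w3, w5, w6}): φ is true.
  w7 (successors {w0, w1}): φ is false.
For instance, at w1:
  At w1: <>(s -> []q) -> q is true, so ~(<>(s -> []q) -> q) is false.
    At w1: <>(s -> []q) is true, q is true, so <>(s -> []q) -> q is true.
      At w1: <>(s -> []q) requires s -> []q at some successor in {w0, w2, w3, w4, w7}.
        s -> []q holds at w0, so <>(s -> []q) is true at w1.
Satisfying worlds: {w3, w6}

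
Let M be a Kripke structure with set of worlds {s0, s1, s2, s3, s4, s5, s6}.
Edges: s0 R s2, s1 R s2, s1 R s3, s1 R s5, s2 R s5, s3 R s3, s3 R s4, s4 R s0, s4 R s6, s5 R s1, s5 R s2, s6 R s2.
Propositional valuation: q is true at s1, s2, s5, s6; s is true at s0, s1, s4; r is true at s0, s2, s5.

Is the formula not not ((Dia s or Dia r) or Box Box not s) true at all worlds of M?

Yes

Let φ = not not ((Dia s or Dia r) or Box Box not s). Evaluate φ at each world:
  s0 (successors {s2}): φ is true.
  s1 (successors {s2, s3, s5}): φ is true.
  s2 (successors {s5}): φ is true.
  s3 (successors {s3, s4}): φ is true.
  s4 (successors {s0, s6}): φ is true.
  s5 (successors {s1, s2}): φ is true.
  s6 (successors {s2}): φ is true.
For instance, at s0:
  At s0: not ((Dia s or Dia r) or Box Box not s) is false, so not not ((Dia s or Dia r) or Box Box not s) is true.
    At s0: (Dia s or Dia r) or Box Box not s is true, so not ((Dia s or Dia r) or Box Box not s) is false.
      At s0: Dia s or Dia r is true, Box Box not s is true, so (Dia s or Dia r) or Box Box not s is true.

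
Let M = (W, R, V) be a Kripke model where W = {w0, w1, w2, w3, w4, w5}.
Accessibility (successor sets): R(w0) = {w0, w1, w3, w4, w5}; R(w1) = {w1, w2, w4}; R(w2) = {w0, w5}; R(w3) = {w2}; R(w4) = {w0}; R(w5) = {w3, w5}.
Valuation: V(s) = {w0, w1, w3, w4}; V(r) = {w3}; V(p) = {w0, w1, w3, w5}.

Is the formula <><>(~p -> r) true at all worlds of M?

Yes

Let φ = <><>(~p -> r). Evaluate φ at each world:
  w0 (successors {w0, w1, w3, w4, w5}): φ is true.
  w1 (successors {w1, w2, w4}): φ is true.
  w2 (successors {w0, w5}): φ is true.
  w3 (successors {w2}): φ is true.
  w4 (successors {w0}): φ is true.
  w5 (successors {w3, w5}): φ is true.
For instance, at w3:
  At w3: <><>(~p -> r) requires <>(~p -> r) at some successor in {w2}.
    <>(~p -> r) holds at w2, so <><>(~p -> r) is true at w3.
      At w2: <>(~p -> r) requires ~p -> r at some successor in {w0, w5}.
        ~p -> r holds at w0, so <>(~p -> r) is true at w2.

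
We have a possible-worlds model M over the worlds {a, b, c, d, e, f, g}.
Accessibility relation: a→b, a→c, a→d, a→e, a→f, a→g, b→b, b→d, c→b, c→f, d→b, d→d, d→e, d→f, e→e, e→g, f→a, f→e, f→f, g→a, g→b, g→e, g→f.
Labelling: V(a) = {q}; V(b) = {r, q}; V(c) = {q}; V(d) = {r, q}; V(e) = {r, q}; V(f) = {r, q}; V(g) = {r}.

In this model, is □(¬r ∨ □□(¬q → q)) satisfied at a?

At a: □(¬r ∨ □□(¬q → q)) requires ¬r ∨ □□(¬q → q) at every successor {b, c, d, e, f, g}.
  ¬r ∨ □□(¬q → q) fails at d, so □(¬r ∨ □□(¬q → q)) is false at a.
    At d: ¬r is false, □□(¬q → q) is false, so ¬r ∨ □□(¬q → q) is false.
      At d: □□(¬q → q) requires □(¬q → q) at every successor {b, d, e, f}.
        □(¬q → q) fails at e, so □□(¬q → q) is false at d.

No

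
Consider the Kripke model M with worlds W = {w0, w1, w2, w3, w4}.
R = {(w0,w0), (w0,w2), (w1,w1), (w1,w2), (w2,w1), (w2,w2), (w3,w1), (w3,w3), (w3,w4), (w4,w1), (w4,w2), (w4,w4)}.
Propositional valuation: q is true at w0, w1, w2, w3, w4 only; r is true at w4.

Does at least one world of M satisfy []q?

Yes

Let φ = []q. Evaluate φ at each world:
  w0 (successors {w0, w2}): φ is true.
  w1 (successors {w1, w2}): φ is true.
  w2 (successors {w1, w2}): φ is true.
  w3 (successors {w1, w3, w4}): φ is true.
  w4 (successors {w1, w2, w4}): φ is true.
Detail at w0 (witness):
  At w0: []q requires q at every successor {w0, w2}.
    At w0: q is true.
    At w2: q is true.
  So []q is true at w0.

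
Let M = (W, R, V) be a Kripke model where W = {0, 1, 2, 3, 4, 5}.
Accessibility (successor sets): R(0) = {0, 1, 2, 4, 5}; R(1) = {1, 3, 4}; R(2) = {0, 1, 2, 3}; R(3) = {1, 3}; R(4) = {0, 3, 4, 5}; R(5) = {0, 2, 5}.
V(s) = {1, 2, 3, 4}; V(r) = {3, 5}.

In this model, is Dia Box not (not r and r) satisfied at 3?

Recall that Box ψ holds at a world iff ψ holds at every accessible world, and Dia ψ holds iff ψ holds at some accessible world.
At 3: Dia Box not (not r and r) requires Box not (not r and r) at some successor in {1, 3}.
  Box not (not r and r) holds at 1, so Dia Box not (not r and r) is true at 3.
    At 1: Box not (not r and r) requires not (not r and r) at every successor {1, 3, 4}.
      At 1: not (not r and r) is true.
      At 3: not (not r and r) is true.
      At 4: not (not r and r) is true.
    So Box not (not r and r) is true at 1.

Yes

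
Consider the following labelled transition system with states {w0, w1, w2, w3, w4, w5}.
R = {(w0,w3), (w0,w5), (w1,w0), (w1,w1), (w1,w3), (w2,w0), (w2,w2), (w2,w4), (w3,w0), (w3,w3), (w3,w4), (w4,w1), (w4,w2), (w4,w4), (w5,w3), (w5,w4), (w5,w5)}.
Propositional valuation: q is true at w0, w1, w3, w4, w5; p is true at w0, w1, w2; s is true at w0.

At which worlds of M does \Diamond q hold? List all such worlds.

Recall that \Diamond ψ holds at a world iff ψ holds at some accessible world.
Let φ = \Diamond q. Evaluate φ at each world:
  w0 (successors {w3, w5}): φ is true.
  w1 (successors {w0, w1, w3}): φ is true.
  w2 (successors {w0, w2, w4}): φ is true.
  w3 (successors {w0, w3, w4}): φ is true.
  w4 (successors {w1, w2, w4}): φ is true.
  w5 (successors {w3, w4, w5}): φ is true.
For instance, at w2:
  At w2: \Diamond q requires q at some successor in {w0, w2, w4}.
    q holds at w0, so \Diamond q is true at w2.
Satisfying worlds: {w0, w1, w2, w3, w4, w5}

w0, w1, w2, w3, w4, w5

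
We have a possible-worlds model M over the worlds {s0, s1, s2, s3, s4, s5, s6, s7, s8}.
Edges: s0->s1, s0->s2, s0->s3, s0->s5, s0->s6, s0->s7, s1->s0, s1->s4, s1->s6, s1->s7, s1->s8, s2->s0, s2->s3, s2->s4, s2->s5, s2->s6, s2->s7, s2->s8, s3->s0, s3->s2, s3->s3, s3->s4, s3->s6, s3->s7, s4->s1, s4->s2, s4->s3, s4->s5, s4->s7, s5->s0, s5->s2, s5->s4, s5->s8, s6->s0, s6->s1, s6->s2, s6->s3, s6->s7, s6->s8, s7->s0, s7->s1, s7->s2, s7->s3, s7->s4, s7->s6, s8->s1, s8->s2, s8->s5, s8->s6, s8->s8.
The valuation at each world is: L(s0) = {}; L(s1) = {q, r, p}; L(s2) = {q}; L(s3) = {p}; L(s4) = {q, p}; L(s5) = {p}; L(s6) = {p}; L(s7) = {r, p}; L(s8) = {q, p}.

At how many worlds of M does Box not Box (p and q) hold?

Recall that Box ψ holds at a world iff ψ holds at every accessible world, and Dia ψ holds iff ψ holds at some accessible world.
Let φ = Box not Box (p and q). Evaluate φ at each world:
  s0 (successors {s1, s2, s3, s5, s6, s7}): φ is true.
  s1 (successors {s0, s4, s6, s7, s8}): φ is true.
  s2 (successors {s0, s3, s4, s5, s6, s7, s8}): φ is true.
  s3 (successors {s0, s2, s3, s4, s6, s7}): φ is true.
  s4 (successors {s1, s2, s3, s5, s7}): φ is true.
  s5 (successors {s0, s2, s4, s8}): φ is true.
  s6 (successors {s0, s1, s2, s3, s7, s8}): φ is true.
  s7 (successors {s0, s1, s2, s3, s4, s6}): φ is true.
  s8 (successors {s1, s2, s5, s6, s8}): φ is true.
For instance, at s5:
  At s5: Box not Box (p and q) requires not Box (p and q) at every successor {s0, s2, s4, s8}.
    At s0: not Box (p and q) is true.
    At s2: not Box (p and q) is true.
    At s4: not Box (p and q) is true.
    At s8: not Box (p and q) is true.
  So Box not Box (p and q) is true at s5.
Satisfying worlds: {s0, s1, s2, s3, s4, s5, s6, s7, s8}

9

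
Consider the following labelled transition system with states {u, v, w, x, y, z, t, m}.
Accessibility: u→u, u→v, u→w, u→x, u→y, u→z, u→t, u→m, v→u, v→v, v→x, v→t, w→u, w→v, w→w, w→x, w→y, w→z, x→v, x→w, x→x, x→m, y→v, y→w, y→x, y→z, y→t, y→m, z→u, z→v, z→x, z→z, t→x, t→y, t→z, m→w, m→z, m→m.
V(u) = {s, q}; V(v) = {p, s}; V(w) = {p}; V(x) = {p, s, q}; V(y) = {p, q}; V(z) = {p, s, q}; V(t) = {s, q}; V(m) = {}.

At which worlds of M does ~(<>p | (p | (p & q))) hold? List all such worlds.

Let φ = ~(<>p | (p | (p & q))). Evaluate φ at each world:
  u (successors {u, v, w, x, y, z, t, m}): φ is false.
  v (successors {u, v, x, t}): φ is false.
  w (successors {u, v, w, x, y, z}): φ is false.
  x (successors {v, w, x, m}): φ is false.
  y (successors {v, w, x, z, t, m}): φ is false.
  z (successors {u, v, x, z}): φ is false.
  t (successors {x, y, z}): φ is false.
  m (successors {w, z, m}): φ is false.
For instance, at x:
  At x: <>p | (p | (p & q)) is true, so ~(<>p | (p | (p & q))) is false.
    At x: <>p is true, p | (p & q) is true, so <>p | (p | (p & q)) is true.
      At x: <>p requires p at some successor in {v, w, x, m}.
        p holds at v, so <>p is true at x.
Satisfying worlds: none.

none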